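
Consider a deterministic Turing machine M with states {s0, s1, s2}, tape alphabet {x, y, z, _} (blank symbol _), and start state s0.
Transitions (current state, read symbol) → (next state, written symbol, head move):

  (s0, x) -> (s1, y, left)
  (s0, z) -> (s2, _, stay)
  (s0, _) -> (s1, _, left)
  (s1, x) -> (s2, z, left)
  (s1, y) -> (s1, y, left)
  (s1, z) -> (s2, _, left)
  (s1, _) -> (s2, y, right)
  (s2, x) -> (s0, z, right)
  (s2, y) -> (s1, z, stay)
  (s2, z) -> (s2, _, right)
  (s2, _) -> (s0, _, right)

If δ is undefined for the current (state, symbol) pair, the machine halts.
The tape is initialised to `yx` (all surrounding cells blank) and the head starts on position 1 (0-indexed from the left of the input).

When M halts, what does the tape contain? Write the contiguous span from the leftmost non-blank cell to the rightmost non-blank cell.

yy_y

s0 | __y[x]   read x → write y, move left, go to s1
s1 | __[y]y   read y → write y, move left, go to s1
s1 | _[_]yy   read _ → write y, move right, go to s2
s2 | _y[y]y   read y → write z, move stay, go to s1
s1 | _y[z]y   read z → write _, move left, go to s2
s2 | _[y]_y   read y → write z, move stay, go to s1
s1 | _[z]_y   read z → write _, move left, go to s2
s2 | [_]__y   read _ → write _, move right, go to s0
s0 | _[_]_y   read _ → write _, move left, go to s1
s1 | [_]__y   read _ → write y, move right, go to s2
s2 | y[_]_y   read _ → write _, move right, go to s0
s0 | y_[_]y   read _ → write _, move left, go to s1
s1 | y[_]_y   read _ → write y, move right, go to s2
s2 | yy[_]y   read _ → write _, move right, go to s0
s0 | yy_[y]
The non-blank tape span at halt is yy_y.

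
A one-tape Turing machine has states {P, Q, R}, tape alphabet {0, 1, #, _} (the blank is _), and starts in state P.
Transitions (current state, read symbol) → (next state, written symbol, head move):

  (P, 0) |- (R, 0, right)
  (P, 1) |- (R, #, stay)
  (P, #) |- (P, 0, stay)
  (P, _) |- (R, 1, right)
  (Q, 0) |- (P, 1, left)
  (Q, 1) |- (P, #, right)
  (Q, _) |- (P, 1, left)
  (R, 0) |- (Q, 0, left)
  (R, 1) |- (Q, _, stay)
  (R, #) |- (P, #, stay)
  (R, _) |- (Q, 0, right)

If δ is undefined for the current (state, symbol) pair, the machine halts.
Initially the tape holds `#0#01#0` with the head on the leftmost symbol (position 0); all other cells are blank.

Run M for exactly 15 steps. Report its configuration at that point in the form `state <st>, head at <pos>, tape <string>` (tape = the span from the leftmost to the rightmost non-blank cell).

P | _[#]0#01#0   read # → write 0, move stay, go to P
P | _[0]0#01#0   read 0 → write 0, move right, go to R
R | _0[0]#01#0   read 0 → write 0, move left, go to Q
Q | _[0]0#01#0   read 0 → write 1, move left, go to P
P | [_]10#01#0   read _ → write 1, move right, go to R
R | 1[1]0#01#0   read 1 → write _, move stay, go to Q
Q | 1[_]0#01#0   read _ → write 1, move left, go to P
P | [1]10#01#0   read 1 → write #, move stay, go to R
R | [#]10#01#0   read # → write #, move stay, go to P
P | [#]10#01#0   read # → write 0, move stay, go to P
P | [0]10#01#0   read 0 → write 0, move right, go to R
R | 0[1]0#01#0   read 1 → write _, move stay, go to Q
Q | 0[_]0#01#0   read _ → write 1, move left, go to P
P | [0]10#01#0   read 0 → write 0, move right, go to R
R | 0[1]0#01#0   read 1 → write _, move stay, go to Q
Q | 0[_]0#01#0
After 15 steps: state Q, head at 0, tape 0_0#01#0.

state Q, head at 0, tape 0_0#01#0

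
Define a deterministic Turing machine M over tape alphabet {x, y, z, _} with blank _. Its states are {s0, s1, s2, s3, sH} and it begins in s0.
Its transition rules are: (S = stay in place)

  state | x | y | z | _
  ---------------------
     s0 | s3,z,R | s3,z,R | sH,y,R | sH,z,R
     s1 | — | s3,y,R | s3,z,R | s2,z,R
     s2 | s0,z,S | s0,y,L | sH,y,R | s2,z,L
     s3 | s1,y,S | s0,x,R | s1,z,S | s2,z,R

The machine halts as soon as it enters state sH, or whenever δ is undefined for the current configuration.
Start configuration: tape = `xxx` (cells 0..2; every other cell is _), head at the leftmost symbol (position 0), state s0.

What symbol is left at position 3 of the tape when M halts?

state=s0 head=0 tape=[x]xx__   (s0,x)→(s3,z,R)
state=s3 head=1 tape=z[x]x__   (s3,x)→(s1,y,S)
state=s1 head=1 tape=z[y]x__   (s1,y)→(s3,y,R)
state=s3 head=2 tape=zy[x]__   (s3,x)→(s1,y,S)
state=s1 head=2 tape=zy[y]__   (s1,y)→(s3,y,R)
state=s3 head=3 tape=zyy[_]_   (s3,_)→(s2,z,R)
state=s2 head=4 tape=zyyz[_]   (s2,_)→(s2,z,L)
state=s2 head=3 tape=zyy[z]z   (s2,z)→(sH,y,R)
state=sH head=4 tape=zyyy[z]
Cell 3 holds y when M halts.

y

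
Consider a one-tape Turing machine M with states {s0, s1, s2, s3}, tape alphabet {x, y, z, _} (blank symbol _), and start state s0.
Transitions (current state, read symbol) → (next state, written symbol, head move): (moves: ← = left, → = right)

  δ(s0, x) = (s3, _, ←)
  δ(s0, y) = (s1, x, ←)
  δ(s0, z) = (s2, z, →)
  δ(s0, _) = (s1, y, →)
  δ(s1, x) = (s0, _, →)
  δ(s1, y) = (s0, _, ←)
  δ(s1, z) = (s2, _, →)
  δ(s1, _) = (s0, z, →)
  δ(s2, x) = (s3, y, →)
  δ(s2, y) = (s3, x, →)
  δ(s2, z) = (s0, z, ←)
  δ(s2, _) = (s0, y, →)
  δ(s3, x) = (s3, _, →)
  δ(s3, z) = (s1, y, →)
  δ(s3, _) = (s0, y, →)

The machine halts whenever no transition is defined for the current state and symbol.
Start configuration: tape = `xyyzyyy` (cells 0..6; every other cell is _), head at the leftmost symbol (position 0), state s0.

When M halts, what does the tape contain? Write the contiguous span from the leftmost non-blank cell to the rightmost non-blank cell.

s0 | __[x]yyzyyy   read x → write _, move ←, go to s3
s3 | _[_]_yyzyyy   read _ → write y, move →, go to s0
s0 | _y[_]yyzyyy   read _ → write y, move →, go to s1
s1 | _yy[y]yzyyy   read y → write _, move ←, go to s0
s0 | _y[y]_yzyyy   read y → write x, move ←, go to s1
s1 | _[y]x_yzyyy   read y → write _, move ←, go to s0
s0 | [_]_x_yzyyy   read _ → write y, move →, go to s1
s1 | y[_]x_yzyyy   read _ → write z, move →, go to s0
s0 | yz[x]_yzyyy   read x → write _, move ←, go to s3
s3 | y[z]__yzyyy   read z → write y, move →, go to s1
s1 | yy[_]_yzyyy   read _ → write z, move →, go to s0
s0 | yyz[_]yzyyy   read _ → write y, move →, go to s1
s1 | yyzy[y]zyyy   read y → write _, move ←, go to s0
s0 | yyz[y]_zyyy   read y → write x, move ←, go to s1
s1 | yy[z]x_zyyy   read z → write _, move →, go to s2
s2 | yy_[x]_zyyy   read x → write y, move →, go to s3
s3 | yy_y[_]zyyy   read _ → write y, move →, go to s0
s0 | yy_yy[z]yyy   read z → write z, move →, go to s2
s2 | yy_yyz[y]yy   read y → write x, move →, go to s3
s3 | yy_yyzx[y]y
The non-blank tape span at halt is yy_yyzxyy.

yy_yyzxyy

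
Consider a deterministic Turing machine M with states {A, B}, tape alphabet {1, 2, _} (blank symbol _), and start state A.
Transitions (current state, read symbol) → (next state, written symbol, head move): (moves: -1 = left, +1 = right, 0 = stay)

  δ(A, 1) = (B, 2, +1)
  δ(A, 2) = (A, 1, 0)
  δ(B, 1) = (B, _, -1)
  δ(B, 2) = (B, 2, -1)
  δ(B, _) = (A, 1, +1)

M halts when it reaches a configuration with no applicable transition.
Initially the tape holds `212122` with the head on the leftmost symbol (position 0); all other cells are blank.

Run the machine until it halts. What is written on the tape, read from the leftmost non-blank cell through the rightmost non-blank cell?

state=A head=0 tape=__[2]12122   (A,2)→(A,1,0)
state=A head=0 tape=__[1]12122   (A,1)→(B,2,+1)
state=B head=1 tape=__2[1]2122   (B,1)→(B,_,-1)
state=B head=0 tape=__[2]_2122   (B,2)→(B,2,-1)
state=B head=-1 tape=_[_]2_2122   (B,_)→(A,1,+1)
state=A head=0 tape=_1[2]_2122   (A,2)→(A,1,0)
state=A head=0 tape=_1[1]_2122   (A,1)→(B,2,+1)
state=B head=1 tape=_12[_]2122   (B,_)→(A,1,+1)
state=A head=2 tape=_121[2]122   (A,2)→(A,1,0)
state=A head=2 tape=_121[1]122   (A,1)→(B,2,+1)
state=B head=3 tape=_1212[1]22   (B,1)→(B,_,-1)
state=B head=2 tape=_121[2]_22   (B,2)→(B,2,-1)
state=B head=1 tape=_12[1]2_22   (B,1)→(B,_,-1)
state=B head=0 tape=_1[2]_2_22   (B,2)→(B,2,-1)
state=B head=-1 tape=_[1]2_2_22   (B,1)→(B,_,-1)
state=B head=-2 tape=[_]_2_2_22   (B,_)→(A,1,+1)
state=A head=-1 tape=1[_]2_2_22
The non-blank tape span at halt is 1_2_2_22.

1_2_2_22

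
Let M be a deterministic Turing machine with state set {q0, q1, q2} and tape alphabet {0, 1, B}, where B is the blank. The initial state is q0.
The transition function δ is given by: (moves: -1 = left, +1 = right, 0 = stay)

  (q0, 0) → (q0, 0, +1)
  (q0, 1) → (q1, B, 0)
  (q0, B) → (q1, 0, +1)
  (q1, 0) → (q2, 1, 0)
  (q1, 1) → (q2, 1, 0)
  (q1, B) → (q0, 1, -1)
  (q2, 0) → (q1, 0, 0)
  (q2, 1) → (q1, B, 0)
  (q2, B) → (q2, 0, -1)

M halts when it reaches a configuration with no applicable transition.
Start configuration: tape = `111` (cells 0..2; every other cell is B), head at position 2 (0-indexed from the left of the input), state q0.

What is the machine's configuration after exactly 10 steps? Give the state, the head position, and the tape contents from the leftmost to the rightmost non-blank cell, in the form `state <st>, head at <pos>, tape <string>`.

q0 | B11[1]   read 1 → write B, move 0, go to q1
q1 | B11[B]   read B → write 1, move -1, go to q0
q0 | B1[1]1   read 1 → write B, move 0, go to q1
q1 | B1[B]1   read B → write 1, move -1, go to q0
q0 | B[1]11   read 1 → write B, move 0, go to q1
q1 | B[B]11   read B → write 1, move -1, go to q0
q0 | [B]111   read B → write 0, move +1, go to q1
q1 | 0[1]11   read 1 → write 1, move 0, go to q2
q2 | 0[1]11   read 1 → write B, move 0, go to q1
q1 | 0[B]11   read B → write 1, move -1, go to q0
q0 | [0]111
After 10 steps: state q0, head at -1, tape 0111.

state q0, head at -1, tape 0111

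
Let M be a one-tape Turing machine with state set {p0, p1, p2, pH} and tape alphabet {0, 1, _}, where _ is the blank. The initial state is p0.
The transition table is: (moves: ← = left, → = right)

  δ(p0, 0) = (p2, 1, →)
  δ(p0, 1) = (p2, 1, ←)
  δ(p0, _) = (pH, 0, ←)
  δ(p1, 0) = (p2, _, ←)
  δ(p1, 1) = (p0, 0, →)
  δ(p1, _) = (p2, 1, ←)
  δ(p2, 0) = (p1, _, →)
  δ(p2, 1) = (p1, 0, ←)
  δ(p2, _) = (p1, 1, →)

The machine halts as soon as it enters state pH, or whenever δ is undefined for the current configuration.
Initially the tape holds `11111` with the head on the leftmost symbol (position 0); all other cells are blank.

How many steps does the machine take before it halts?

16

p0 | _[1]1111_   read 1 → write 1, move ←, go to p2
p2 | [_]11111_   read _ → write 1, move →, go to p1
p1 | 1[1]1111_   read 1 → write 0, move →, go to p0
p0 | 10[1]111_   read 1 → write 1, move ←, go to p2
p2 | 1[0]1111_   read 0 → write _, move →, go to p1
p1 | 1_[1]111_   read 1 → write 0, move →, go to p0
p0 | 1_0[1]11_   read 1 → write 1, move ←, go to p2
p2 | 1_[0]111_   read 0 → write _, move →, go to p1
p1 | 1__[1]11_   read 1 → write 0, move →, go to p0
p0 | 1__0[1]1_   read 1 → write 1, move ←, go to p2
p2 | 1__[0]11_   read 0 → write _, move →, go to p1
p1 | 1___[1]1_   read 1 → write 0, move →, go to p0
p0 | 1___0[1]_   read 1 → write 1, move ←, go to p2
p2 | 1___[0]1_   read 0 → write _, move →, go to p1
p1 | 1____[1]_   read 1 → write 0, move →, go to p0
p0 | 1____0[_]   read _ → write 0, move ←, go to pH
pH | 1____[0]0
M halts after 16 transitions.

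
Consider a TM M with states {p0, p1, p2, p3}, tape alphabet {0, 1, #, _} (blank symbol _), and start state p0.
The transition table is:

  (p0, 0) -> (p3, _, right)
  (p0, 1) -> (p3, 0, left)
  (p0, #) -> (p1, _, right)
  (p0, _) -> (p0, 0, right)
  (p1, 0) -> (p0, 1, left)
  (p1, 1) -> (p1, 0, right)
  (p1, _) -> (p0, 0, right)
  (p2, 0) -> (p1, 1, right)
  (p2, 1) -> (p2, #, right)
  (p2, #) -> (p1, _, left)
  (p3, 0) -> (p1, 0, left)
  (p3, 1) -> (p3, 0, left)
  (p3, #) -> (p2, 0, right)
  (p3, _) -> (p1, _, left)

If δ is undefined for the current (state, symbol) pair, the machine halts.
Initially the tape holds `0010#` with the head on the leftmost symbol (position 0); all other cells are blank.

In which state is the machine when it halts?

p0 | __[0]010#_   read 0 → write _, move right, go to p3
p3 | ___[0]10#_   read 0 → write 0, move left, go to p1
p1 | __[_]010#_   read _ → write 0, move right, go to p0
p0 | __0[0]10#_   read 0 → write _, move right, go to p3
p3 | __0_[1]0#_   read 1 → write 0, move left, go to p3
p3 | __0[_]00#_   read _ → write _, move left, go to p1
p1 | __[0]_00#_   read 0 → write 1, move left, go to p0
p0 | _[_]1_00#_   read _ → write 0, move right, go to p0
p0 | _0[1]_00#_   read 1 → write 0, move left, go to p3
p3 | _[0]0_00#_   read 0 → write 0, move left, go to p1
p1 | [_]00_00#_   read _ → write 0, move right, go to p0
p0 | 0[0]0_00#_   read 0 → write _, move right, go to p3
p3 | 0_[0]_00#_   read 0 → write 0, move left, go to p1
p1 | 0[_]0_00#_   read _ → write 0, move right, go to p0
p0 | 00[0]_00#_   read 0 → write _, move right, go to p3
p3 | 00_[_]00#_   read _ → write _, move left, go to p1
p1 | 00[_]_00#_   read _ → write 0, move right, go to p0
p0 | 000[_]00#_   read _ → write 0, move right, go to p0
p0 | 0000[0]0#_   read 0 → write _, move right, go to p3
p3 | 0000_[0]#_   read 0 → write 0, move left, go to p1
p1 | 0000[_]0#_   read _ → write 0, move right, go to p0
p0 | 00000[0]#_   read 0 → write _, move right, go to p3
p3 | 00000_[#]_   read # → write 0, move right, go to p2
p2 | 00000_0[_]
No transition is defined for (p2, _); M halts in state p2.

p2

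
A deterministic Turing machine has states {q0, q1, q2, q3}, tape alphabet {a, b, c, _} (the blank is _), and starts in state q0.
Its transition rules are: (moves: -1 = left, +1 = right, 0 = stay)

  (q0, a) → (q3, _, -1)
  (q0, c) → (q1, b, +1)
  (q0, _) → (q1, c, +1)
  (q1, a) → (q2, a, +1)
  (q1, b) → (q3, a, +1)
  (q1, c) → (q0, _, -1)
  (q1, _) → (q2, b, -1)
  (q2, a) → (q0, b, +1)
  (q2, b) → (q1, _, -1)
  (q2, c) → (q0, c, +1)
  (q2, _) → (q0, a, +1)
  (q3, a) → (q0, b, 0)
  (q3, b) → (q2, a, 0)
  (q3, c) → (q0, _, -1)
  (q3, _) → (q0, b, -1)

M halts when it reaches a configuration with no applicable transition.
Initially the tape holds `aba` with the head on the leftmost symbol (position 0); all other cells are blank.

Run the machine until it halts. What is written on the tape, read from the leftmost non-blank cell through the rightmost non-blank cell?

state=q0 head=0 tape=___[a]ba   (q0,a)→(q3,_,-1)
state=q3 head=-1 tape=__[_]_ba   (q3,_)→(q0,b,-1)
state=q0 head=-2 tape=_[_]b_ba   (q0,_)→(q1,c,+1)
state=q1 head=-1 tape=_c[b]_ba   (q1,b)→(q3,a,+1)
state=q3 head=0 tape=_ca[_]ba   (q3,_)→(q0,b,-1)
state=q0 head=-1 tape=_c[a]bba   (q0,a)→(q3,_,-1)
state=q3 head=-2 tape=_[c]_bba   (q3,c)→(q0,_,-1)
state=q0 head=-3 tape=[_]__bba   (q0,_)→(q1,c,+1)
state=q1 head=-2 tape=c[_]_bba   (q1,_)→(q2,b,-1)
state=q2 head=-3 tape=[c]b_bba   (q2,c)→(q0,c,+1)
state=q0 head=-2 tape=c[b]_bba
The non-blank tape span at halt is cb_bba.

cb_bba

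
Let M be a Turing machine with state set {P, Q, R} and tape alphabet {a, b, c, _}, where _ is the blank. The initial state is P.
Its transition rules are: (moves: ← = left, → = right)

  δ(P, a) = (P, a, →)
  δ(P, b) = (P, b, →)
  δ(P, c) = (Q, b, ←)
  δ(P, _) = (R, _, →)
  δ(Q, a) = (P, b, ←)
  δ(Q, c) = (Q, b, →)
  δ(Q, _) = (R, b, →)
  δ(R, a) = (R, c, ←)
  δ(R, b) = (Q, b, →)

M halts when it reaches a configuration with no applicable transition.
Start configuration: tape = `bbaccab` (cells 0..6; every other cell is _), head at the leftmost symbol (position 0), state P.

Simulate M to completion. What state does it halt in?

Q

state=P head=0 tape=[b]baccab   (P,b)→(P,b,→)
state=P head=1 tape=b[b]accab   (P,b)→(P,b,→)
state=P head=2 tape=bb[a]ccab   (P,a)→(P,a,→)
state=P head=3 tape=bba[c]cab   (P,c)→(Q,b,←)
state=Q head=2 tape=bb[a]bcab   (Q,a)→(P,b,←)
state=P head=1 tape=b[b]bbcab   (P,b)→(P,b,→)
state=P head=2 tape=bb[b]bcab   (P,b)→(P,b,→)
state=P head=3 tape=bbb[b]cab   (P,b)→(P,b,→)
state=P head=4 tape=bbbb[c]ab   (P,c)→(Q,b,←)
state=Q head=3 tape=bbb[b]bab
No transition is defined for (Q, b); M halts in state Q.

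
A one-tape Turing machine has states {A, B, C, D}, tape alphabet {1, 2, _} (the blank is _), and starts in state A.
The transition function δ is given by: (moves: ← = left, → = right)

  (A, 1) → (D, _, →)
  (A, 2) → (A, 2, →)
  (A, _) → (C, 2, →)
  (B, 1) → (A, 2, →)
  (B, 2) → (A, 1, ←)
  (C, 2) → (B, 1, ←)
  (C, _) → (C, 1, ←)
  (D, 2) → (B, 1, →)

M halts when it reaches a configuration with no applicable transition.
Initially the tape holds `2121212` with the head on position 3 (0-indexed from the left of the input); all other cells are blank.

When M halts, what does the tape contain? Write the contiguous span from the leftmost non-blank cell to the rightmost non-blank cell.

A | 212[1]212__   read 1 → write _, move →, go to D
D | 212_[2]12__   read 2 → write 1, move →, go to B
B | 212_1[1]2__   read 1 → write 2, move →, go to A
A | 212_12[2]__   read 2 → write 2, move →, go to A
A | 212_122[_]_   read _ → write 2, move →, go to C
C | 212_1222[_]   read _ → write 1, move ←, go to C
C | 212_122[2]1   read 2 → write 1, move ←, go to B
B | 212_12[2]11   read 2 → write 1, move ←, go to A
A | 212_1[2]111   read 2 → write 2, move →, go to A
A | 212_12[1]11   read 1 → write _, move →, go to D
D | 212_12_[1]1
The non-blank tape span at halt is 212_12_11.

212_12_11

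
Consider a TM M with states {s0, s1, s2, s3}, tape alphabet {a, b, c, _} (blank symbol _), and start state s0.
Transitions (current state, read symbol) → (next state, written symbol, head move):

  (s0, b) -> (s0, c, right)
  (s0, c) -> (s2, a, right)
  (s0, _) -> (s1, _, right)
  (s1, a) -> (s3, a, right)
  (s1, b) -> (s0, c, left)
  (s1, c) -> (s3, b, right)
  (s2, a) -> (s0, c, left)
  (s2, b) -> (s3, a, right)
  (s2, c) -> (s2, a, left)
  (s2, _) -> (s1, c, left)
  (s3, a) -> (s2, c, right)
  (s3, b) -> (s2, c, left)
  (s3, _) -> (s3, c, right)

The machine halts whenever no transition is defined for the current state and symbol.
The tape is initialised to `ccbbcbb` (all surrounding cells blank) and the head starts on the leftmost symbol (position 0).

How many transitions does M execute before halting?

15

s0 | _[c]cbbcbb   read c → write a, move right, go to s2
s2 | _a[c]bbcbb   read c → write a, move left, go to s2
s2 | _[a]abbcbb   read a → write c, move left, go to s0
s0 | [_]cabbcbb   read _ → write _, move right, go to s1
s1 | _[c]abbcbb   read c → write b, move right, go to s3
s3 | _b[a]bbcbb   read a → write c, move right, go to s2
s2 | _bc[b]bcbb   read b → write a, move right, go to s3
s3 | _bca[b]cbb   read b → write c, move left, go to s2
s2 | _bc[a]ccbb   read a → write c, move left, go to s0
s0 | _b[c]cccbb   read c → write a, move right, go to s2
s2 | _ba[c]ccbb   read c → write a, move left, go to s2
s2 | _b[a]accbb   read a → write c, move left, go to s0
s0 | _[b]caccbb   read b → write c, move right, go to s0
s0 | _c[c]accbb   read c → write a, move right, go to s2
s2 | _ca[a]ccbb   read a → write c, move left, go to s0
s0 | _c[a]cccbb
M halts after 15 transitions.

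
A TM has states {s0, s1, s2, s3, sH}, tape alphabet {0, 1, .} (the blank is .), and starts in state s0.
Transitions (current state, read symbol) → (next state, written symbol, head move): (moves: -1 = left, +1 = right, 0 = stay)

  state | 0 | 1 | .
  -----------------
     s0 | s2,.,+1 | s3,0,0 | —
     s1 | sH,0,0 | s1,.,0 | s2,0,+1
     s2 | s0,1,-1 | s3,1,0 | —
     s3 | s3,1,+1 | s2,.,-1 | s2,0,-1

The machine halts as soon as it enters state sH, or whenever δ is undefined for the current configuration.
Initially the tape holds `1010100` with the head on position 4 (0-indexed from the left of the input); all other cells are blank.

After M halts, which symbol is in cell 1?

.

state=s0 head=4 tape=.1010[1]00.   (s0,1)→(s3,0,0)
state=s3 head=4 tape=.1010[0]00.   (s3,0)→(s3,1,+1)
state=s3 head=5 tape=.10101[0]0.   (s3,0)→(s3,1,+1)
state=s3 head=6 tape=.101011[0].   (s3,0)→(s3,1,+1)
state=s3 head=7 tape=.1010111[.]   (s3,.)→(s2,0,-1)
state=s2 head=6 tape=.101011[1]0   (s2,1)→(s3,1,0)
state=s3 head=6 tape=.101011[1]0   (s3,1)→(s2,.,-1)
state=s2 head=5 tape=.10101[1].0   (s2,1)→(s3,1,0)
state=s3 head=5 tape=.10101[1].0   (s3,1)→(s2,.,-1)
state=s2 head=4 tape=.1010[1]..0   (s2,1)→(s3,1,0)
state=s3 head=4 tape=.1010[1]..0   (s3,1)→(s2,.,-1)
state=s2 head=3 tape=.101[0]...0   (s2,0)→(s0,1,-1)
state=s0 head=2 tape=.10[1]1...0   (s0,1)→(s3,0,0)
state=s3 head=2 tape=.10[0]1...0   (s3,0)→(s3,1,+1)
state=s3 head=3 tape=.101[1]...0   (s3,1)→(s2,.,-1)
state=s2 head=2 tape=.10[1]....0   (s2,1)→(s3,1,0)
state=s3 head=2 tape=.10[1]....0   (s3,1)→(s2,.,-1)
state=s2 head=1 tape=.1[0].....0   (s2,0)→(s0,1,-1)
state=s0 head=0 tape=.[1]1.....0   (s0,1)→(s3,0,0)
state=s3 head=0 tape=.[0]1.....0   (s3,0)→(s3,1,+1)
state=s3 head=1 tape=.1[1].....0   (s3,1)→(s2,.,-1)
state=s2 head=0 tape=.[1]......0   (s2,1)→(s3,1,0)
state=s3 head=0 tape=.[1]......0   (s3,1)→(s2,.,-1)
state=s2 head=-1 tape=[.].......0
Cell 1 holds . when M halts.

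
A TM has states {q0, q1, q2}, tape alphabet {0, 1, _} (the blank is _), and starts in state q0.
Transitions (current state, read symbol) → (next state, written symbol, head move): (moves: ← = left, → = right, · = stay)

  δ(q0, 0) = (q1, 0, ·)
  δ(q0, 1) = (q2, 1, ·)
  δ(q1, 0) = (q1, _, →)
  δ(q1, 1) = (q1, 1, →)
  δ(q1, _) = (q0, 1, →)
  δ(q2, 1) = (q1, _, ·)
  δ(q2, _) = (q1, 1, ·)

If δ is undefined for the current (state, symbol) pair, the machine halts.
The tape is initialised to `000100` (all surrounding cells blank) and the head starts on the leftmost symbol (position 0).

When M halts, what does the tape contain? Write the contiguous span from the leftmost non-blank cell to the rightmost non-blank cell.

state=q0 head=0 tape=[0]00100__   (q0,0)→(q1,0,·)
state=q1 head=0 tape=[0]00100__   (q1,0)→(q1,_,→)
state=q1 head=1 tape=_[0]0100__   (q1,0)→(q1,_,→)
state=q1 head=2 tape=__[0]100__   (q1,0)→(q1,_,→)
state=q1 head=3 tape=___[1]00__   (q1,1)→(q1,1,→)
state=q1 head=4 tape=___1[0]0__   (q1,0)→(q1,_,→)
state=q1 head=5 tape=___1_[0]__   (q1,0)→(q1,_,→)
state=q1 head=6 tape=___1__[_]_   (q1,_)→(q0,1,→)
state=q0 head=7 tape=___1__1[_]
The non-blank tape span at halt is 1__1.

1__1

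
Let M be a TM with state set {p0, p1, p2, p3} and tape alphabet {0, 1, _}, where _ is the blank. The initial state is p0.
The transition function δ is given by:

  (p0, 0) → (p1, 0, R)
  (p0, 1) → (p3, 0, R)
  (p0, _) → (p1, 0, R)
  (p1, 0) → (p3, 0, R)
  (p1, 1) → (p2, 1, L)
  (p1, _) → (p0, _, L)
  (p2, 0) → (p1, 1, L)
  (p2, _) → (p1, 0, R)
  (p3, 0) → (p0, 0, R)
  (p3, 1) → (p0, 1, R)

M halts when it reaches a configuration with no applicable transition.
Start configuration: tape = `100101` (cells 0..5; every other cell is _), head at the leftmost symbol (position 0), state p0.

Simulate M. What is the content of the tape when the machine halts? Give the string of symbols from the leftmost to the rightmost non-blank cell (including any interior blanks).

state=p0 head=0 tape=[1]00101_   (p0,1)→(p3,0,R)
state=p3 head=1 tape=0[0]0101_   (p3,0)→(p0,0,R)
state=p0 head=2 tape=00[0]101_   (p0,0)→(p1,0,R)
state=p1 head=3 tape=000[1]01_   (p1,1)→(p2,1,L)
state=p2 head=2 tape=00[0]101_   (p2,0)→(p1,1,L)
state=p1 head=1 tape=0[0]1101_   (p1,0)→(p3,0,R)
state=p3 head=2 tape=00[1]101_   (p3,1)→(p0,1,R)
state=p0 head=3 tape=001[1]01_   (p0,1)→(p3,0,R)
state=p3 head=4 tape=0010[0]1_   (p3,0)→(p0,0,R)
state=p0 head=5 tape=00100[1]_   (p0,1)→(p3,0,R)
state=p3 head=6 tape=001000[_]
The non-blank tape span at halt is 001000.

001000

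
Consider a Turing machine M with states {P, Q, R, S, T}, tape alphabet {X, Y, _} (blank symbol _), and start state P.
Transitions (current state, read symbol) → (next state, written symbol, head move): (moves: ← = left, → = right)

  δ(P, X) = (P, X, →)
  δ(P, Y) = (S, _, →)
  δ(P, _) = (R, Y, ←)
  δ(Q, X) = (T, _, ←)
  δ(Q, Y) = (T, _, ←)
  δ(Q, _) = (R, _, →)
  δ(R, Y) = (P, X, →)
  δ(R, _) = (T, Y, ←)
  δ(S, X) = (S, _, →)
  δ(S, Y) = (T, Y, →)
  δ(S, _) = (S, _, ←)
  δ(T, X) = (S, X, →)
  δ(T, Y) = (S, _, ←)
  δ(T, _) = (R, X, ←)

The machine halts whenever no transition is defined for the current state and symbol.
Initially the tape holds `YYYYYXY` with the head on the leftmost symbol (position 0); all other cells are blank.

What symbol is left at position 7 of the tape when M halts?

state=P head=0 tape=[Y]YYYYXY__   (P,Y)→(S,_,→)
state=S head=1 tape=_[Y]YYYXY__   (S,Y)→(T,Y,→)
state=T head=2 tape=_Y[Y]YYXY__   (T,Y)→(S,_,←)
state=S head=1 tape=_[Y]_YYXY__   (S,Y)→(T,Y,→)
state=T head=2 tape=_Y[_]YYXY__   (T,_)→(R,X,←)
state=R head=1 tape=_[Y]XYYXY__   (R,Y)→(P,X,→)
state=P head=2 tape=_X[X]YYXY__   (P,X)→(P,X,→)
state=P head=3 tape=_XX[Y]YXY__   (P,Y)→(S,_,→)
state=S head=4 tape=_XX_[Y]XY__   (S,Y)→(T,Y,→)
state=T head=5 tape=_XX_Y[X]Y__   (T,X)→(S,X,→)
state=S head=6 tape=_XX_YX[Y]__   (S,Y)→(T,Y,→)
state=T head=7 tape=_XX_YXY[_]_   (T,_)→(R,X,←)
state=R head=6 tape=_XX_YX[Y]X_   (R,Y)→(P,X,→)
state=P head=7 tape=_XX_YXX[X]_   (P,X)→(P,X,→)
state=P head=8 tape=_XX_YXXX[_]   (P,_)→(R,Y,←)
state=R head=7 tape=_XX_YXX[X]Y
Cell 7 holds X when M halts.

X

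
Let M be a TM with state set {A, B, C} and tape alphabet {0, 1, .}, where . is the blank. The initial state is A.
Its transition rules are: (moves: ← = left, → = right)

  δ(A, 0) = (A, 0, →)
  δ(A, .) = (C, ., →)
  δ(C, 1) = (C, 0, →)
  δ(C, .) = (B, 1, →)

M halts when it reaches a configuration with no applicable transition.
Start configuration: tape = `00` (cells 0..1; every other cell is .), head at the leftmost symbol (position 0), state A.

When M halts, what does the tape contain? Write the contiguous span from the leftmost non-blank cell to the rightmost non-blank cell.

A | [0]0...   read 0 → write 0, move →, go to A
A | 0[0]...   read 0 → write 0, move →, go to A
A | 00[.]..   read . → write ., move →, go to C
C | 00.[.].   read . → write 1, move →, go to B
B | 00.1[.]
The non-blank tape span at halt is 00.1.

00.1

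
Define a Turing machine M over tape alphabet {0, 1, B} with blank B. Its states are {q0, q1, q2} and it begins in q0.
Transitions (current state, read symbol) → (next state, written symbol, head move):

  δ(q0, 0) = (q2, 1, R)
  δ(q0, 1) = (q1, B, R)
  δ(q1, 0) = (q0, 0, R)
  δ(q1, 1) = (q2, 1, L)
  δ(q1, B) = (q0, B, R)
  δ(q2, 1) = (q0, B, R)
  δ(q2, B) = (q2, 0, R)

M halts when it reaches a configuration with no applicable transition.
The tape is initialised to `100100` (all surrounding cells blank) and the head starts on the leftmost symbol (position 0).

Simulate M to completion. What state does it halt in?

q2

state=q0 head=0 tape=[1]00100   (q0,1)→(q1,B,R)
state=q1 head=1 tape=B[0]0100   (q1,0)→(q0,0,R)
state=q0 head=2 tape=B0[0]100   (q0,0)→(q2,1,R)
state=q2 head=3 tape=B01[1]00   (q2,1)→(q0,B,R)
state=q0 head=4 tape=B01B[0]0   (q0,0)→(q2,1,R)
state=q2 head=5 tape=B01B1[0]
No transition is defined for (q2, 0); M halts in state q2.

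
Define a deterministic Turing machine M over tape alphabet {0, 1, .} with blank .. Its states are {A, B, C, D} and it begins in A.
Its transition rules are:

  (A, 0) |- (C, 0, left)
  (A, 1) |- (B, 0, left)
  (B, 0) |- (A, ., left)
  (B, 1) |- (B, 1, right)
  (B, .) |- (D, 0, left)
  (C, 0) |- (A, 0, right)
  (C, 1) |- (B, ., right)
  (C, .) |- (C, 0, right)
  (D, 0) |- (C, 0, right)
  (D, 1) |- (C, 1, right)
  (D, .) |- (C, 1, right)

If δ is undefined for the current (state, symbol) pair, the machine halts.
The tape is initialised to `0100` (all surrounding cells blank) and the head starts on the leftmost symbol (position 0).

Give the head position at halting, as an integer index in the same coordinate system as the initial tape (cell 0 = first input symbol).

0

state=A head=0 tape=..[0]100   (A,0)→(C,0,left)
state=C head=-1 tape=.[.]0100   (C,.)→(C,0,right)
state=C head=0 tape=.0[0]100   (C,0)→(A,0,right)
state=A head=1 tape=.00[1]00   (A,1)→(B,0,left)
state=B head=0 tape=.0[0]000   (B,0)→(A,.,left)
state=A head=-1 tape=.[0].000   (A,0)→(C,0,left)
state=C head=-2 tape=[.]0.000   (C,.)→(C,0,right)
state=C head=-1 tape=0[0].000   (C,0)→(A,0,right)
state=A head=0 tape=00[.]000
At halt the head is at cell 0.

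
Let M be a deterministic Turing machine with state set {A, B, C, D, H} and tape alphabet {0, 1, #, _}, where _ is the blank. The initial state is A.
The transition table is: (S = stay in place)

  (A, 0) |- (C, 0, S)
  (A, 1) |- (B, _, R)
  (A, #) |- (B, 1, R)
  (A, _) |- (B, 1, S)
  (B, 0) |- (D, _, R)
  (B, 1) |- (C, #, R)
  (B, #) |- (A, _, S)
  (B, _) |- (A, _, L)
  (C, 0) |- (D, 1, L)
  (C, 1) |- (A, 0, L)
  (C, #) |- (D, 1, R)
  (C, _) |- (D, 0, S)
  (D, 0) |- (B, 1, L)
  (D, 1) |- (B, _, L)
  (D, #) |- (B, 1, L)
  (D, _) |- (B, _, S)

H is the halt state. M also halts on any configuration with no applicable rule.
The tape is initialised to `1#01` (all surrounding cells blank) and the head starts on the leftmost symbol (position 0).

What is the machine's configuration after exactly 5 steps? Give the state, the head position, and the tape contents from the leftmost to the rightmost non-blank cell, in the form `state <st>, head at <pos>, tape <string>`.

state=A head=0 tape=[1]#01   (A,1)→(B,_,R)
state=B head=1 tape=_[#]01   (B,#)→(A,_,S)
state=A head=1 tape=_[_]01   (A,_)→(B,1,S)
state=B head=1 tape=_[1]01   (B,1)→(C,#,R)
state=C head=2 tape=_#[0]1   (C,0)→(D,1,L)
state=D head=1 tape=_[#]11
After 5 steps: state D, head at 1, tape #11.

state D, head at 1, tape #11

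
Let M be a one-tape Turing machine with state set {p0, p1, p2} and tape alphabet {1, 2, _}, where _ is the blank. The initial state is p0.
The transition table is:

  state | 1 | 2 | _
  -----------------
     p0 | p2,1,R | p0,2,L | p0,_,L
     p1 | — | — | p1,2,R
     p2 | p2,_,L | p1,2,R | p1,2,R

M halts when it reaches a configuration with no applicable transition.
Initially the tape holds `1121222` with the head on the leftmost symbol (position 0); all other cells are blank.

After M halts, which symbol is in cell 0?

state=p0 head=0 tape=_[1]121222   (p0,1)→(p2,1,R)
state=p2 head=1 tape=_1[1]21222   (p2,1)→(p2,_,L)
state=p2 head=0 tape=_[1]_21222   (p2,1)→(p2,_,L)
state=p2 head=-1 tape=[_]__21222   (p2,_)→(p1,2,R)
state=p1 head=0 tape=2[_]_21222   (p1,_)→(p1,2,R)
state=p1 head=1 tape=22[_]21222   (p1,_)→(p1,2,R)
state=p1 head=2 tape=222[2]1222
Cell 0 holds 2 when M halts.

2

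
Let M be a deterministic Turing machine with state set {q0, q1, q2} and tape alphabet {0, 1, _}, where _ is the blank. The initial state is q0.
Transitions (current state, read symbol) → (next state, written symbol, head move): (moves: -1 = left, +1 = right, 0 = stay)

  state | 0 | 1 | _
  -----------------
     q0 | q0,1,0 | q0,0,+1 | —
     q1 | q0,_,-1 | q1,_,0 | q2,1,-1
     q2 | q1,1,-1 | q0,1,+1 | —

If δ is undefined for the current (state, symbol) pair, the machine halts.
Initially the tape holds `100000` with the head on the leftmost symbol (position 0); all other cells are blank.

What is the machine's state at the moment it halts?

q0

q0 | [1]00000_   read 1 → write 0, move +1, go to q0
q0 | 0[0]0000_   read 0 → write 1, move 0, go to q0
q0 | 0[1]0000_   read 1 → write 0, move +1, go to q0
q0 | 00[0]000_   read 0 → write 1, move 0, go to q0
q0 | 00[1]000_   read 1 → write 0, move +1, go to q0
q0 | 000[0]00_   read 0 → write 1, move 0, go to q0
q0 | 000[1]00_   read 1 → write 0, move +1, go to q0
q0 | 0000[0]0_   read 0 → write 1, move 0, go to q0
q0 | 0000[1]0_   read 1 → write 0, move +1, go to q0
q0 | 00000[0]_   read 0 → write 1, move 0, go to q0
q0 | 00000[1]_   read 1 → write 0, move +1, go to q0
q0 | 000000[_]
No transition is defined for (q0, _); M halts in state q0.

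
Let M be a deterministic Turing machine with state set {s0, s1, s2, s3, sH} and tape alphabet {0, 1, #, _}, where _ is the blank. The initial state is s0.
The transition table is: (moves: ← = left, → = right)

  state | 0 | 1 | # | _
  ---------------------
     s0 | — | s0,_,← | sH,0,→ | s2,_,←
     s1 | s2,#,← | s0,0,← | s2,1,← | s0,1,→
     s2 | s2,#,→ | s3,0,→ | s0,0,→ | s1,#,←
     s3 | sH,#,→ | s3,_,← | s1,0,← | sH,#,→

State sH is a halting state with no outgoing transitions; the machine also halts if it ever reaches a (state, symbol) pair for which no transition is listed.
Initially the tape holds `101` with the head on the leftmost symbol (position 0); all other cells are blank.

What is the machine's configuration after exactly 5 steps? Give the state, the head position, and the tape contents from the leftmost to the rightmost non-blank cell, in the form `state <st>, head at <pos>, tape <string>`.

state sH, head at -1, tape 10__01

s0 | ___[1]01   read 1 → write _, move ←, go to s0
s0 | __[_]_01   read _ → write _, move ←, go to s2
s2 | _[_]__01   read _ → write #, move ←, go to s1
s1 | [_]#__01   read _ → write 1, move →, go to s0
s0 | 1[#]__01   read # → write 0, move →, go to sH
sH | 10[_]_01
After 5 steps: state sH, head at -1, tape 10__01.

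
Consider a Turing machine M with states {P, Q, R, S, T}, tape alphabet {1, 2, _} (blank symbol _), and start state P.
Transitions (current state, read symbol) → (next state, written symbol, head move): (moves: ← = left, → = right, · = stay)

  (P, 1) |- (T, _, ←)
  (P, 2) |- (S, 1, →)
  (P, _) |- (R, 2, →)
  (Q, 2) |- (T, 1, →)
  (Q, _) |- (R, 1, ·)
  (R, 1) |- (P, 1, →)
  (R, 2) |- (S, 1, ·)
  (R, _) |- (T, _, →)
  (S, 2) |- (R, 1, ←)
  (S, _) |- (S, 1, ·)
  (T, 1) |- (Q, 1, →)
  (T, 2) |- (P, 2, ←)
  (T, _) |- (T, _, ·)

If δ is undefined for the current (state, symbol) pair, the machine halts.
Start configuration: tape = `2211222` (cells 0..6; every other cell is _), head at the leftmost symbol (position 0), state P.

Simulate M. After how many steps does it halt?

state=P head=0 tape=[2]211222_   (P,2)→(S,1,→)
state=S head=1 tape=1[2]11222_   (S,2)→(R,1,←)
state=R head=0 tape=[1]111222_   (R,1)→(P,1,→)
state=P head=1 tape=1[1]11222_   (P,1)→(T,_,←)
state=T head=0 tape=[1]_11222_   (T,1)→(Q,1,→)
state=Q head=1 tape=1[_]11222_   (Q,_)→(R,1,·)
state=R head=1 tape=1[1]11222_   (R,1)→(P,1,→)
state=P head=2 tape=11[1]1222_   (P,1)→(T,_,←)
state=T head=1 tape=1[1]_1222_   (T,1)→(Q,1,→)
state=Q head=2 tape=11[_]1222_   (Q,_)→(R,1,·)
state=R head=2 tape=11[1]1222_   (R,1)→(P,1,→)
state=P head=3 tape=111[1]222_   (P,1)→(T,_,←)
state=T head=2 tape=11[1]_222_   (T,1)→(Q,1,→)
state=Q head=3 tape=111[_]222_   (Q,_)→(R,1,·)
state=R head=3 tape=111[1]222_   (R,1)→(P,1,→)
state=P head=4 tape=1111[2]22_   (P,2)→(S,1,→)
state=S head=5 tape=11111[2]2_   (S,2)→(R,1,←)
state=R head=4 tape=1111[1]12_   (R,1)→(P,1,→)
state=P head=5 tape=11111[1]2_   (P,1)→(T,_,←)
state=T head=4 tape=1111[1]_2_   (T,1)→(Q,1,→)
state=Q head=5 tape=11111[_]2_   (Q,_)→(R,1,·)
state=R head=5 tape=11111[1]2_   (R,1)→(P,1,→)
state=P head=6 tape=111111[2]_   (P,2)→(S,1,→)
state=S head=7 tape=1111111[_]   (S,_)→(S,1,·)
state=S head=7 tape=1111111[1]
M halts after 24 transitions.

24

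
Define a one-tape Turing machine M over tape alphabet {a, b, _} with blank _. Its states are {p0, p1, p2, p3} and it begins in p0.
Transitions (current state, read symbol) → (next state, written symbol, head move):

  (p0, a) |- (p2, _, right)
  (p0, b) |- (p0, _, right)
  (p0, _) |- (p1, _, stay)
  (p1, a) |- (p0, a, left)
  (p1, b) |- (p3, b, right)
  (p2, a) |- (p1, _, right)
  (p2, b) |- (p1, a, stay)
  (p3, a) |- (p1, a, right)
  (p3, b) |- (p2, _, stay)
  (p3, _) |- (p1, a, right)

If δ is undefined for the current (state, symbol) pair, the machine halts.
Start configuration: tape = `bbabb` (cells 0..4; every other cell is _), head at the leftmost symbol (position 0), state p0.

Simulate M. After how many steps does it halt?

6

state=p0 head=0 tape=[b]babb   (p0,b)→(p0,_,right)
state=p0 head=1 tape=_[b]abb   (p0,b)→(p0,_,right)
state=p0 head=2 tape=__[a]bb   (p0,a)→(p2,_,right)
state=p2 head=3 tape=___[b]b   (p2,b)→(p1,a,stay)
state=p1 head=3 tape=___[a]b   (p1,a)→(p0,a,left)
state=p0 head=2 tape=__[_]ab   (p0,_)→(p1,_,stay)
state=p1 head=2 tape=__[_]ab
M halts after 6 transitions.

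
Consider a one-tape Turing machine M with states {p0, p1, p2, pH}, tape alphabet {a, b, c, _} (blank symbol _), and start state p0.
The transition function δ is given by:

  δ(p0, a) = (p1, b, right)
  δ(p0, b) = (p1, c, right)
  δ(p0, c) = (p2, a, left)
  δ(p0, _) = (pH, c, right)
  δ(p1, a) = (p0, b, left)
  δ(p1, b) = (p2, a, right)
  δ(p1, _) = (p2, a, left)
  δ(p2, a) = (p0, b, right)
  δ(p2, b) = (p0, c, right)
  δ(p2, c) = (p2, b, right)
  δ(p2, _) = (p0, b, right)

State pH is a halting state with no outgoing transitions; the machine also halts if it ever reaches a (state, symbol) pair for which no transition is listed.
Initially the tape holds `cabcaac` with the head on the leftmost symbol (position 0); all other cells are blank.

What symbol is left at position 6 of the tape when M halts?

b

p0 | _[c]abcaac___   read c → write a, move left, go to p2
p2 | [_]aabcaac___   read _ → write b, move right, go to p0
p0 | b[a]abcaac___   read a → write b, move right, go to p1
p1 | bb[a]bcaac___   read a → write b, move left, go to p0
p0 | b[b]bbcaac___   read b → write c, move right, go to p1
p1 | bc[b]bcaac___   read b → write a, move right, go to p2
p2 | bca[b]caac___   read b → write c, move right, go to p0
p0 | bcac[c]aac___   read c → write a, move left, go to p2
p2 | bca[c]aaac___   read c → write b, move right, go to p2
p2 | bcab[a]aac___   read a → write b, move right, go to p0
p0 | bcabb[a]ac___   read a → write b, move right, go to p1
p1 | bcabbb[a]c___   read a → write b, move left, go to p0
p0 | bcabb[b]bc___   read b → write c, move right, go to p1
p1 | bcabbc[b]c___   read b → write a, move right, go to p2
p2 | bcabbca[c]___   read c → write b, move right, go to p2
p2 | bcabbcab[_]__   read _ → write b, move right, go to p0
p0 | bcabbcabb[_]_   read _ → write c, move right, go to pH
pH | bcabbcabbc[_]
Cell 6 holds b when M halts.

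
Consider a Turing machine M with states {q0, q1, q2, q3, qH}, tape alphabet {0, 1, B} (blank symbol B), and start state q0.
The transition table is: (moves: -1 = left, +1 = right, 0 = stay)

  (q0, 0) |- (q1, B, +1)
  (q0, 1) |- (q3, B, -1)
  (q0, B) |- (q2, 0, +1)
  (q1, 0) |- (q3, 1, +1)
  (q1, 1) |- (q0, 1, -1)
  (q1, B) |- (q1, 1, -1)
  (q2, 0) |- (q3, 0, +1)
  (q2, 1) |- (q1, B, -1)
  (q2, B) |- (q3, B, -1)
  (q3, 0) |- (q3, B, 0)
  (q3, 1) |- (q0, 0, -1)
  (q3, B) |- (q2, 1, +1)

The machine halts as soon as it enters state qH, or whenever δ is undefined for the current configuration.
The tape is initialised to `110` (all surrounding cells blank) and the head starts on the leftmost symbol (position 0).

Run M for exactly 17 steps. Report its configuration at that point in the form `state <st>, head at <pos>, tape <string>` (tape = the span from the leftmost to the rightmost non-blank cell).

state q0, head at -1, tape 010B0

q0 | BB[1]10   read 1 → write B, move -1, go to q3
q3 | B[B]B10   read B → write 1, move +1, go to q2
q2 | B1[B]10   read B → write B, move -1, go to q3
q3 | B[1]B10   read 1 → write 0, move -1, go to q0
q0 | [B]0B10   read B → write 0, move +1, go to q2
q2 | 0[0]B10   read 0 → write 0, move +1, go to q3
q3 | 00[B]10   read B → write 1, move +1, go to q2
q2 | 001[1]0   read 1 → write B, move -1, go to q1
q1 | 00[1]B0   read 1 → write 1, move -1, go to q0
q0 | 0[0]1B0   read 0 → write B, move +1, go to q1
q1 | 0B[1]B0   read 1 → write 1, move -1, go to q0
q0 | 0[B]1B0   read B → write 0, move +1, go to q2
q2 | 00[1]B0   read 1 → write B, move -1, go to q1
q1 | 0[0]BB0   read 0 → write 1, move +1, go to q3
q3 | 01[B]B0   read B → write 1, move +1, go to q2
q2 | 011[B]0   read B → write B, move -1, go to q3
q3 | 01[1]B0   read 1 → write 0, move -1, go to q0
q0 | 0[1]0B0
After 17 steps: state q0, head at -1, tape 010B0.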